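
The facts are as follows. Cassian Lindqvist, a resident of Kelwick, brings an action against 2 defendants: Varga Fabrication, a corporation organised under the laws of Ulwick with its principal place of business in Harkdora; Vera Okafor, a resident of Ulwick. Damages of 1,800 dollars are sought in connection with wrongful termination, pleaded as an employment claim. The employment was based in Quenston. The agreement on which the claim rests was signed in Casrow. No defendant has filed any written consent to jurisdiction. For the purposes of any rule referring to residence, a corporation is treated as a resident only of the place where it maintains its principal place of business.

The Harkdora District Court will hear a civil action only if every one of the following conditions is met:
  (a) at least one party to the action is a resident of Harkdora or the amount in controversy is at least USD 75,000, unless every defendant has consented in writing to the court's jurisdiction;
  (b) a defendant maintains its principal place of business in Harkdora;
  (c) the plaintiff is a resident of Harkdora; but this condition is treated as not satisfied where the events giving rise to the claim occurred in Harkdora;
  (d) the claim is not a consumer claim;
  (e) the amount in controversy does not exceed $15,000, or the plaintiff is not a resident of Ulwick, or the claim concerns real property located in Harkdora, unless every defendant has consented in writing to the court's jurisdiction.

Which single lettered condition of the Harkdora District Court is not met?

(c)

The Harkdora District Court:
  (a) Varga Fabrication resides in Harkdora, so this disjunct is met. Satisfied.
  (b) Varga Fabrication has its principal place of business in Harkdora. Satisfied.
  (c) The plaintiff resides in Kelwick, not Harkdora. Not met.
  (d) The claim is an employment claim, not a consumer claim. Condition met.
  (e) The amount in controversy is 1,800 dollars, within the USD 15,000 ceiling, so this disjunct is met. Condition met.
Only condition (c) fails.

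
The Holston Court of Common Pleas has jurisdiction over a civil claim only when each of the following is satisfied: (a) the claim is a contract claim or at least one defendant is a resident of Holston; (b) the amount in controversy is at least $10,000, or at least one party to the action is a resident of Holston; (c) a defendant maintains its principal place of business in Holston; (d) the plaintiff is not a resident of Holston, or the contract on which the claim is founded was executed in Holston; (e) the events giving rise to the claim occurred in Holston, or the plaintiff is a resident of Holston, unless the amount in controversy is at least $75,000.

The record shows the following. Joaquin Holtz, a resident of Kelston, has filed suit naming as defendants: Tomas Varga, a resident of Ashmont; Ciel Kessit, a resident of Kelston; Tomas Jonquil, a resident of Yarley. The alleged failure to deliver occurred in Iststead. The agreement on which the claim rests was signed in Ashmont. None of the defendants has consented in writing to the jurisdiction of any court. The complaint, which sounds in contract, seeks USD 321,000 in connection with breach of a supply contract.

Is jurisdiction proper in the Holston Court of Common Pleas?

The Holston Court of Common Pleas:
  (a) The claim is a contract claim, so this disjunct is met. Met.
  (b) The amount in controversy is USD 321,000, which meets the $10,000 floor, so this disjunct is met. Condition met.
  (c) No defendant is a corporation. Not satisfied.
  (d) The plaintiff resides in Kelston, which is not Holston, so this disjunct is met. Met.
  (e) The operative events occurred in Iststead, not Holston; the plaintiff resides in Kelston, not Holston — none of the alternatives is met. However, the amount in controversy is USD 321,000, which meets the 75,000 dollars floor, so the 'unless' proviso supplies this condition. Condition met.
  → The court lacks jurisdiction.

No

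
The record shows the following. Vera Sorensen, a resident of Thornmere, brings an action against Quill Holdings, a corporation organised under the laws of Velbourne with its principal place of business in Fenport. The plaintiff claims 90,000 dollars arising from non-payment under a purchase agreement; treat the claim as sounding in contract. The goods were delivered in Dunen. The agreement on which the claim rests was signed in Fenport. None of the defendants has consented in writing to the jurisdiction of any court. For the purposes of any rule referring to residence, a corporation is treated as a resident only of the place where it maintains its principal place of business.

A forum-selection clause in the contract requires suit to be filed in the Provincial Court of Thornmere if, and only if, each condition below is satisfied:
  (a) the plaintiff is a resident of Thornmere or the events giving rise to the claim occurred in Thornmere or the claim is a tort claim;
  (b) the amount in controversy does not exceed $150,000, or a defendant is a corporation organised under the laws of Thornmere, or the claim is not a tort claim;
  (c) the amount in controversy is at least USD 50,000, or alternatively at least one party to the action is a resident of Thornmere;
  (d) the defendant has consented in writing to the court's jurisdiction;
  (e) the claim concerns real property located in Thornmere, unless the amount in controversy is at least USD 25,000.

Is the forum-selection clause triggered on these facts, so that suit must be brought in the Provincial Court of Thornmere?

No

The Provincial Court of Thornmere:
  (a) The plaintiff resides in Thornmere, so this disjunct is met. Satisfied.
  (b) The amount in controversy is $90,000, within the 150,000 dollars ceiling, so this disjunct is met. Condition met.
  (c) The amount in controversy is $90,000, which meets the $50,000 floor, so this disjunct is met. Met.
  (d) No such written consent has been filed. Not met.
  (e) The claim does not concern real property. The proviso rescues it, though: the amount in controversy is 90,000 dollars, which meets the 25,000 dollars floor. Condition met.
  → Forum clause is not triggered.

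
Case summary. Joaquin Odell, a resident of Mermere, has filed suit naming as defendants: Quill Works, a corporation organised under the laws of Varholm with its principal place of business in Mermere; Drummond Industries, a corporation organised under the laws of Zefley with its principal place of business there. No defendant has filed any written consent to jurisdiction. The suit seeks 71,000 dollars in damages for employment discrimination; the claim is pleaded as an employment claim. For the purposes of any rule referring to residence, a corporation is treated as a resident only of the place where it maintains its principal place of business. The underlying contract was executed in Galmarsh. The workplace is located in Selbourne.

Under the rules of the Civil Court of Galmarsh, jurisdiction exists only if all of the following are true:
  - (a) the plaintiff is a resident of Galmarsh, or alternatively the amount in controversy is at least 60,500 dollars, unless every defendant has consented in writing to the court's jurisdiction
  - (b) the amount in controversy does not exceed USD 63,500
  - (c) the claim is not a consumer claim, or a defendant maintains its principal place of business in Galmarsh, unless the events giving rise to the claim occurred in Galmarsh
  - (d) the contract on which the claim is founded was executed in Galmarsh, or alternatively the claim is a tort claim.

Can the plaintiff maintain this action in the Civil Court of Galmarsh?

No

The Civil Court of Galmarsh:
  (a) The amount in controversy is $71,000, which meets the $60,500 floor — that alternative is enough. Met.
  (b) The amount in controversy is 71,000 dollars, above the USD 63,500 ceiling. Fails.
  (c) The claim is an employment claim, not a consumer claim, so this disjunct is met. Condition met.
  (d) The contract was executed in Galmarsh — that alternative is enough. Met.
  → No jurisdiction.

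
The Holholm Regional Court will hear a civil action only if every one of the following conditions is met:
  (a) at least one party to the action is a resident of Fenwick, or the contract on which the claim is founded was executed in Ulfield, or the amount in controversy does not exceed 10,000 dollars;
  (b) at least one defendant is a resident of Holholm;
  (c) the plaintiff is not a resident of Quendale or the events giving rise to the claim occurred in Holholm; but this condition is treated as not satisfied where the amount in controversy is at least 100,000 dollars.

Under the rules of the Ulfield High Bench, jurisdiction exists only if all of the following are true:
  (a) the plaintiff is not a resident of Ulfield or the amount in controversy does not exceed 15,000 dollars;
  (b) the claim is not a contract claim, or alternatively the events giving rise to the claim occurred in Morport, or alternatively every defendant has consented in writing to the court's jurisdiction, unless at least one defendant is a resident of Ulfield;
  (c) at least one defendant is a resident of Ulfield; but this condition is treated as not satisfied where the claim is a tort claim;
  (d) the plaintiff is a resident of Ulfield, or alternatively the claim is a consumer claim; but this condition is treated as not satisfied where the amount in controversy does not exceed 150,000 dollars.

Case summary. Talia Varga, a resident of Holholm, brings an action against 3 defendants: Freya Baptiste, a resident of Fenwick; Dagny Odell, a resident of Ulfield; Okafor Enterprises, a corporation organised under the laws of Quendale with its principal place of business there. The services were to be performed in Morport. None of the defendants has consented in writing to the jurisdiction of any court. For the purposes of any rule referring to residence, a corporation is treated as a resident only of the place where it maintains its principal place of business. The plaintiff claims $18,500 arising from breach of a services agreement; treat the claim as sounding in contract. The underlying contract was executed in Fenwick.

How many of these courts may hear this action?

The Holholm Regional Court:
  (a) Freya Baptiste resides in Fenwick — that alternative is enough. Condition met.
  (b) No defendant resides in Holholm (they reside in Fenwick, Ulfield, Quendale). Condition not met.
  (c) The plaintiff resides in Holholm, which is not Quendale — that alternative is enough. The exception is not triggered, since the amount in controversy is USD 18,500, below the $100,000 floor. Condition met.
  → The court lacks jurisdiction.
The Ulfield High Bench:
  (a) The plaintiff resides in Holholm, which is not Ulfield — that alternative is enough. Condition met.
  (b) The operative events occurred in Morport, which satisfies one of the alternatives. Satisfied.
  (c) Dagny Odell resides in Ulfield. The exception is not triggered, since the claim is a contract claim, not a tort claim. Met.
  (d) The plaintiff resides in Holholm, not Ulfield; the claim is a contract claim, not a consumer claim — every alternative fails. Condition not met.
  → No jurisdiction.
No court satisfies all of its conditions.

0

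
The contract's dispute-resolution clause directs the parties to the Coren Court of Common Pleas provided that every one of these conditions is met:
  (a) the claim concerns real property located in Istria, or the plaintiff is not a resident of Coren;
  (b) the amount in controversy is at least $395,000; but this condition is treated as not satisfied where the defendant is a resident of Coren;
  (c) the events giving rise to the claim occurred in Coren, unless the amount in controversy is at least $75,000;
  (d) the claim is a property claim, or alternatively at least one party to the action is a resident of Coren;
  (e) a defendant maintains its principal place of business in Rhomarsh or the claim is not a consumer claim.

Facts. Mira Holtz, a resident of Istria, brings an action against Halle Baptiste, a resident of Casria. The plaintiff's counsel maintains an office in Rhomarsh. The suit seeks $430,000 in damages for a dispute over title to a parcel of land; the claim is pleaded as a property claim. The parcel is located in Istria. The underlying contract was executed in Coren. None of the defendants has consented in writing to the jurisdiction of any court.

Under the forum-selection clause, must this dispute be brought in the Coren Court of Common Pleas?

Yes

The Coren Court of Common Pleas:
  (a) The property lies in Istria, so one alternative holds. Satisfied.
  (b) The amount in controversy is 430,000 dollars, which meets the 395,000 dollars floor. The exception is not triggered, since the defendant resides in Casria, not Coren. Satisfied.
  (c) The operative events occurred in Istria, not Coren. The proviso rescues it, though: the amount in controversy is USD 430,000, which meets the USD 75,000 floor. Satisfied.
  (d) The claim is a property claim, which satisfies one of the alternatives. Met.
  (e) The claim is a property claim, not a consumer claim, which satisfies one of the alternatives. Condition met.
  → Forum clause is triggered.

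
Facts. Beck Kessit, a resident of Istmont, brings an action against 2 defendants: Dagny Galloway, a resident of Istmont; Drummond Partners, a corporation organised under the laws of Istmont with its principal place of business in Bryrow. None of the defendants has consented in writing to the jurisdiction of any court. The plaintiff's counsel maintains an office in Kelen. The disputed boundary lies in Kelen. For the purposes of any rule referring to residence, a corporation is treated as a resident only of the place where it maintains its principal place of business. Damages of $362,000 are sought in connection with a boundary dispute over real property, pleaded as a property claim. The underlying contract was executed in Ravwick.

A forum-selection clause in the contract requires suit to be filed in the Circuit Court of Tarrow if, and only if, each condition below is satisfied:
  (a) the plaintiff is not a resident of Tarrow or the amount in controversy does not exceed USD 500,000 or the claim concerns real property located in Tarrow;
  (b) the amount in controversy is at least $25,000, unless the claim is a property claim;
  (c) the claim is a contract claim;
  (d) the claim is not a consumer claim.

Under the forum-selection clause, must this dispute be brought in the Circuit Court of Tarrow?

The Circuit Court of Tarrow:
  (a) The plaintiff resides in Istmont, which is not Tarrow, so this disjunct is met. Satisfied.
  (b) The amount in controversy is 362,000 dollars, which meets the USD 25,000 floor. Satisfied.
  (c) The claim is a property claim, not a contract claim. Not satisfied.
  (d) The claim is a property claim, not a consumer claim. Met.
  → The clause does not apply.

No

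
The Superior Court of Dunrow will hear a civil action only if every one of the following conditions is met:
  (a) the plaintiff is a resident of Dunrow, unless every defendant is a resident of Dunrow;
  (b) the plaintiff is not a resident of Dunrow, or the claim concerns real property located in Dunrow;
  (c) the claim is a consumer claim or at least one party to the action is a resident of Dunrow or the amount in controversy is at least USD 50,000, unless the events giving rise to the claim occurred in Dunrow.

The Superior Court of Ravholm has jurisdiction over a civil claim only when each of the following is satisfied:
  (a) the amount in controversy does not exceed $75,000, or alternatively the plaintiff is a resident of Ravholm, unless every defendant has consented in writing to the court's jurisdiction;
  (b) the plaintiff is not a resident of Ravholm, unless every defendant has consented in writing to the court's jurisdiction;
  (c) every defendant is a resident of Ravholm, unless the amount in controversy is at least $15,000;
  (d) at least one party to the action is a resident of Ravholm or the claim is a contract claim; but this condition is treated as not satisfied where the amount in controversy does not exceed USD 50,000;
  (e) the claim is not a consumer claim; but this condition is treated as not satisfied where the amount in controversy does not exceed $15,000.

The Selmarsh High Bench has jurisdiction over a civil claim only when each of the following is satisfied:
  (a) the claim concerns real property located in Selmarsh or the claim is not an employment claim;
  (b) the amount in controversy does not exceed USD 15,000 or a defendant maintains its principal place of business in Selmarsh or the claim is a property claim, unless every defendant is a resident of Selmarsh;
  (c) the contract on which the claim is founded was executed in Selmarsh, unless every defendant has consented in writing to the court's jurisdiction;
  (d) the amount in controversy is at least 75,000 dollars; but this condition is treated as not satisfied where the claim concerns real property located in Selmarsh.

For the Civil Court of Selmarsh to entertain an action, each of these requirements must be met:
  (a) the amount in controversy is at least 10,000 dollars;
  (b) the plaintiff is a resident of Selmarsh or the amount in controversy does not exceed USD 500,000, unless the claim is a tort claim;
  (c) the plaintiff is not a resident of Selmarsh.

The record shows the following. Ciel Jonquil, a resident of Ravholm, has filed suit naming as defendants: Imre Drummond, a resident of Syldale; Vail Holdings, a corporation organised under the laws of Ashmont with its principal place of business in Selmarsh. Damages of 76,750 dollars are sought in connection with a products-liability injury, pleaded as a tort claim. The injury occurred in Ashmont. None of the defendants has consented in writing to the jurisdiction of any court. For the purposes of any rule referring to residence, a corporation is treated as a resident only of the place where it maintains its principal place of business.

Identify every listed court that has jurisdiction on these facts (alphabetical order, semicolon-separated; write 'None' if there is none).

the Civil Court of Selmarsh

The Superior Court of Dunrow:
  (a) The plaintiff resides in Ravholm, not Dunrow. And the defendants reside as follows — Imre Drummond in Syldale, Vail Holdings in Selmarsh — not all in Dunrow, so the proviso does not save it. Not met.
  (b) The plaintiff resides in Ravholm, which is not Dunrow, so one alternative holds. Condition met.
  (c) The amount in controversy is 76,750 dollars, which meets the $50,000 floor, which satisfies one of the alternatives. Condition met.
  → Not every requirement is met — no jurisdiction.
The Superior Court of Ravholm:
  (a) The plaintiff resides in Ravholm — that alternative is enough. Met.
  (b) The plaintiff resides in Ravholm. The proviso offers no rescue either, since no such written consent has been filed. Not met.
  (c) The defendants reside as follows — Imre Drummond in Syldale, Vail Holdings in Selmarsh — not all in Ravholm. However, the amount in controversy is 76,750 dollars, which meets the USD 15,000 floor, so the 'unless' proviso supplies this condition. Condition met.
  (d) Ciel Jonquil resides in Ravholm, so this disjunct is met. And the carve-out is inapplicable — the amount in controversy is USD 76,750, above the 50,000 dollars ceiling. Satisfied.
  (e) The claim is a tort claim, not a consumer claim. And the carve-out is inapplicable — the amount in controversy is $76,750, above the USD 15,000 ceiling. Satisfied.
  → No jurisdiction.
The Selmarsh High Bench:
  (a) The claim is a tort claim, not an employment claim — that alternative is enough. Satisfied.
  (b) Vail Holdings has its principal place of business in Selmarsh, which satisfies one of the alternatives. Condition met.
  (c) No contract (and hence no place of execution) is alleged. Nor does the 'unless' clause help: no such written consent has been filed. Not satisfied.
  (d) The amount in controversy is USD 76,750, which meets the USD 75,000 floor. The exception is not triggered, since the claim does not concern real property. Satisfied.
  → No jurisdiction.
The Civil Court of Selmarsh:
  (a) The amount in controversy is USD 76,750, which meets the 10,000 dollars floor. Condition met.
  (b) The amount in controversy is $76,750, within the $500,000 ceiling, which satisfies one of the alternatives. Condition met.
  (c) The plaintiff resides in Ravholm, which is not Selmarsh. Condition met.
  → Every requirement is satisfied — jurisdiction.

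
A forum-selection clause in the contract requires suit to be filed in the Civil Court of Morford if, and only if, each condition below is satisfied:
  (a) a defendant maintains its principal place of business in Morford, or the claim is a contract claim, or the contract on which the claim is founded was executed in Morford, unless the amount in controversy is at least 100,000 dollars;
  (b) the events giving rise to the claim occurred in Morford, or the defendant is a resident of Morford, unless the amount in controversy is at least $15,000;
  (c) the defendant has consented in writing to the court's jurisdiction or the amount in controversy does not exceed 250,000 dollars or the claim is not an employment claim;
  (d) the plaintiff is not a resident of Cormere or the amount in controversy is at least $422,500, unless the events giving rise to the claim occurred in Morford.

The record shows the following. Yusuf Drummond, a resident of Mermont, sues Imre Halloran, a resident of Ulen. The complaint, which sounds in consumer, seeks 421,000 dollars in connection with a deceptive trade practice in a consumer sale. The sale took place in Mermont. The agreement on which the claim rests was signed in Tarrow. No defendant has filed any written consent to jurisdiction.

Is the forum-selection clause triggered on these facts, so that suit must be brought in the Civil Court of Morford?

The Civil Court of Morford:
  (a) No defendant is a corporation; the claim is a consumer claim, not a contract claim; the contract was executed in Tarrow, not Morford — no alternative holds. The proviso rescues it, though: the amount in controversy is 421,000 dollars, which meets the 100,000 dollars floor. Condition met.
  (b) The operative events occurred in Mermont, not Morford; the defendant resides in Ulen, not Morford — every alternative fails. The proviso rescues it, though: the amount in controversy is USD 421,000, which meets the USD 15,000 floor. Met.
  (c) The claim is a consumer claim, not an employment claim, which satisfies one of the alternatives. Condition met.
  (d) The plaintiff resides in Mermont, which is not Cormere — that alternative is enough. Condition met.
  → The clause applies.

Yes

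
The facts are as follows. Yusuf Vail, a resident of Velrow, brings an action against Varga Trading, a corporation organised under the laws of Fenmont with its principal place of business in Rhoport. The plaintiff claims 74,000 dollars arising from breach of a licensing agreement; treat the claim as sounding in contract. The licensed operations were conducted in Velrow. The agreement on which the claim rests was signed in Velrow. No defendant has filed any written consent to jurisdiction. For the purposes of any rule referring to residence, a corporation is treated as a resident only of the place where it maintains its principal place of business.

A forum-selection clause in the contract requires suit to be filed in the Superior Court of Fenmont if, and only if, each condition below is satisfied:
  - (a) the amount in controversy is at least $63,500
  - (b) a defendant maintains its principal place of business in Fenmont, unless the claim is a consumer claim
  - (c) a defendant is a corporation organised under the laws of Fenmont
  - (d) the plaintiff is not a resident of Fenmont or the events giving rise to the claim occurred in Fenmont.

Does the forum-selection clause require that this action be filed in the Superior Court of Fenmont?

No

The Superior Court of Fenmont:
  (a) The amount in controversy is USD 74,000, which meets the 63,500 dollars floor. Satisfied.
  (b) The corporate defendant(s) have their principal place of business in Rhoport, not Fenmont. And the claim is a contract claim, not a consumer claim, so the proviso does not save it. Fails.
  (c) Varga Trading is organised under the laws of Fenmont. Condition met.
  (d) The plaintiff resides in Velrow, which is not Fenmont, which satisfies one of the alternatives. Met.
  → Forum clause is not triggered.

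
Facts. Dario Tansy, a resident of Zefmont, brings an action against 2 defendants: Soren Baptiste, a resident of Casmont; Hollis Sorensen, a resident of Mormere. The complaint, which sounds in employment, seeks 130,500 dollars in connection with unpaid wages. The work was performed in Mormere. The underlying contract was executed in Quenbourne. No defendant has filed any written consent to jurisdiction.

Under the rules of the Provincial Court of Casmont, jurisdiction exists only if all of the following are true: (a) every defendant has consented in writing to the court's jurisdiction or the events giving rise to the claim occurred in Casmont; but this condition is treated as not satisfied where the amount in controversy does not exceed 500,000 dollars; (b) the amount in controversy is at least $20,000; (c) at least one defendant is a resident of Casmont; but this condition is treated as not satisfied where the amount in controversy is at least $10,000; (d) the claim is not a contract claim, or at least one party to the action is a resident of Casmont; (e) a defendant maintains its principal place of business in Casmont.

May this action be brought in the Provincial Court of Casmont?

No

The Provincial Court of Casmont:
  (a) No such written consent has been filed; the operative events occurred in Mormere, not Casmont — none of the alternatives is met. Condition not met.
  (b) The amount in controversy is 130,500 dollars, which meets the USD 20,000 floor. Satisfied.
  (c) Soren Baptiste resides in Casmont. But the carve-out bites: the amount in controversy is $130,500, which meets the USD 10,000 floor. Condition not met.
  (d) The claim is an employment claim, not a contract claim — that alternative is enough. Condition met.
  (e) No defendant is a corporation. Not met.
  → At least one condition fails; no jurisdiction.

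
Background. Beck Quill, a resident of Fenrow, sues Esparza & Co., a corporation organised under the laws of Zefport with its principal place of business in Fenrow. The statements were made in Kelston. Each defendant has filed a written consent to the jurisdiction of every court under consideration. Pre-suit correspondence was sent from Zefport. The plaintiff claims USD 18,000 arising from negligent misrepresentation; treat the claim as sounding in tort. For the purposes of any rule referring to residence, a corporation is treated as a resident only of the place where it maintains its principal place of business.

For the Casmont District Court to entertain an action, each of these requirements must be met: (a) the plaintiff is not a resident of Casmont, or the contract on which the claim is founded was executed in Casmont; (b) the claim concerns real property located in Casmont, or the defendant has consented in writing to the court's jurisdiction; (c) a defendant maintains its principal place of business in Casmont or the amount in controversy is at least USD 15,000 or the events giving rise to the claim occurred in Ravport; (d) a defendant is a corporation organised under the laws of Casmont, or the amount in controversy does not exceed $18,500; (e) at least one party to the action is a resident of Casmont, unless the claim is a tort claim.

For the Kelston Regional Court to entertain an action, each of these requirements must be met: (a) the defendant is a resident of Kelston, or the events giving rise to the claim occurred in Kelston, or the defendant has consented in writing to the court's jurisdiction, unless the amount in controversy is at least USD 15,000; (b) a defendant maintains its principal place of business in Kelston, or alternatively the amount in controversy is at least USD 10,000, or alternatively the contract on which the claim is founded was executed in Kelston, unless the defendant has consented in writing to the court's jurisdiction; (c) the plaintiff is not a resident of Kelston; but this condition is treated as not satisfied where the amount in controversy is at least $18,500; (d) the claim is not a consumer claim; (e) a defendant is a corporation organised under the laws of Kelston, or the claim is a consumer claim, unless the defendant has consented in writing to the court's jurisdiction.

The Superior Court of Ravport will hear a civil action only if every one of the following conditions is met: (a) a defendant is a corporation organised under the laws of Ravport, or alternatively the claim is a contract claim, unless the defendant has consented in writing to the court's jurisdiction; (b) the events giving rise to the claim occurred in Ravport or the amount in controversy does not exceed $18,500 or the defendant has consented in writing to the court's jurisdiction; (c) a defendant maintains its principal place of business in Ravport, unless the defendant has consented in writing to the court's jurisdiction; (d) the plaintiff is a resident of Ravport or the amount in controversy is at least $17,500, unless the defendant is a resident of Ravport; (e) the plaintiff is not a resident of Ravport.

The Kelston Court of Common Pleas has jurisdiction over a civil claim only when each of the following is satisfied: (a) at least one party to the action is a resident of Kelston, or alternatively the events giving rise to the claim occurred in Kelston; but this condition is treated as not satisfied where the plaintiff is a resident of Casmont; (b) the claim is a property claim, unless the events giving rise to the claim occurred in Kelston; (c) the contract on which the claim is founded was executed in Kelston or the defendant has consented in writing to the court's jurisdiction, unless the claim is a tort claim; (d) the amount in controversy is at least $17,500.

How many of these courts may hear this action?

The Casmont District Court:
  (a) The plaintiff resides in Fenrow, which is not Casmont, so one alternative holds. Met.
  (b) Every defendant has filed written consent — that alternative is enough. Met.
  (c) The amount in controversy is USD 18,000, which meets the $15,000 floor, so this disjunct is met. Condition met.
  (d) The amount in controversy is USD 18,000, within the 18,500 dollars ceiling — that alternative is enough. Met.
  (e) No party resides in Casmont. The proviso rescues it, though: the claim is a tort claim. Satisfied.
  → Every requirement is satisfied — jurisdiction.
The Kelston Regional Court:
  (a) The operative events occurred in Kelston, so this disjunct is met. Satisfied.
  (b) The amount in controversy is 18,000 dollars, which meets the 10,000 dollars floor, so one alternative holds. Condition met.
  (c) The plaintiff resides in Fenrow, which is not Kelston. And the carve-out is inapplicable — the amount in controversy is 18,000 dollars, below the USD 18,500 floor. Met.
  (d) The claim is a tort claim, not a consumer claim. Condition met.
  (e) The corporate defendant(s) are organised in Zefport, not Kelston; the claim is a tort claim, not a consumer claim — every alternative fails. The proviso rescues it, though: every defendant has filed written consent. Met.
  → Every requirement is satisfied — jurisdiction.
The Superior Court of Ravport:
  (a) The corporate defendant(s) are organised in Zefport, not Ravport; the claim is a tort claim, not a contract claim — none of the alternatives is met. However, every defendant has filed written consent, so the 'unless' proviso supplies this condition. Condition met.
  (b) The amount in controversy is $18,000, within the USD 18,500 ceiling, so this disjunct is met. Met.
  (c) The corporate defendant(s) have their principal place of business in Fenrow, not Ravport. However, every defendant has filed written consent, so the 'unless' proviso supplies this condition. Satisfied.
  (d) The amount in controversy is $18,000, which meets the 17,500 dollars floor, which satisfies one of the alternatives. Met.
  (e) The plaintiff resides in Fenrow, which is not Ravport. Satisfied.
  → All conditions met; jurisdiction exists.
The Kelston Court of Common Pleas:
  (a) The operative events occurred in Kelston, so this disjunct is met. And the carve-out is inapplicable — the plaintiff resides in Fenrow, not Casmont. Condition met.
  (b) The claim is a tort claim, not a property claim. But the operative events occurred in Kelston, and the 'unless' clause therefore excuses the requirement. Met.
  (c) Every defendant has filed written consent, so this disjunct is met. Condition met.
  (d) The amount in controversy is 18,000 dollars, which meets the $17,500 floor. Condition met.
  → Every requirement is satisfied — jurisdiction.
Courts with jurisdiction: the Casmont District Court, the Kelston Regional Court, the Superior Court of Ravport, the Kelston Court of Common Pleas — 4 in total.

4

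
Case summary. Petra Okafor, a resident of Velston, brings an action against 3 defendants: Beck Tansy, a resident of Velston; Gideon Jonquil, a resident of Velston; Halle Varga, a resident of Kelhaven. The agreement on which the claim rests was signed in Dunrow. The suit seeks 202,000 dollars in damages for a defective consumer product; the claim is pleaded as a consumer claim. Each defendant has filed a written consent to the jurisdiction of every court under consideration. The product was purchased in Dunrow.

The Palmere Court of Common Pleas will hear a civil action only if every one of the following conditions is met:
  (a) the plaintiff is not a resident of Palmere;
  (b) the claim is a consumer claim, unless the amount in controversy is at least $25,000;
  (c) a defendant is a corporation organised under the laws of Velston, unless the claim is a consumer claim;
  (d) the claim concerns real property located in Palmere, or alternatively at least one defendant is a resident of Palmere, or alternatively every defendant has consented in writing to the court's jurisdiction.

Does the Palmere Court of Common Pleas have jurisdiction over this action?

The Palmere Court of Common Pleas:
  (a) The plaintiff resides in Velston, which is not Palmere. Met.
  (b) The claim is a consumer claim. Satisfied.
  (c) No defendant is a corporation. However, the claim is a consumer claim, so the 'unless' proviso supplies this condition. Met.
  (d) Every defendant has filed written consent, so one alternative holds. Satisfied.
  → Jurisdiction lies.

Yes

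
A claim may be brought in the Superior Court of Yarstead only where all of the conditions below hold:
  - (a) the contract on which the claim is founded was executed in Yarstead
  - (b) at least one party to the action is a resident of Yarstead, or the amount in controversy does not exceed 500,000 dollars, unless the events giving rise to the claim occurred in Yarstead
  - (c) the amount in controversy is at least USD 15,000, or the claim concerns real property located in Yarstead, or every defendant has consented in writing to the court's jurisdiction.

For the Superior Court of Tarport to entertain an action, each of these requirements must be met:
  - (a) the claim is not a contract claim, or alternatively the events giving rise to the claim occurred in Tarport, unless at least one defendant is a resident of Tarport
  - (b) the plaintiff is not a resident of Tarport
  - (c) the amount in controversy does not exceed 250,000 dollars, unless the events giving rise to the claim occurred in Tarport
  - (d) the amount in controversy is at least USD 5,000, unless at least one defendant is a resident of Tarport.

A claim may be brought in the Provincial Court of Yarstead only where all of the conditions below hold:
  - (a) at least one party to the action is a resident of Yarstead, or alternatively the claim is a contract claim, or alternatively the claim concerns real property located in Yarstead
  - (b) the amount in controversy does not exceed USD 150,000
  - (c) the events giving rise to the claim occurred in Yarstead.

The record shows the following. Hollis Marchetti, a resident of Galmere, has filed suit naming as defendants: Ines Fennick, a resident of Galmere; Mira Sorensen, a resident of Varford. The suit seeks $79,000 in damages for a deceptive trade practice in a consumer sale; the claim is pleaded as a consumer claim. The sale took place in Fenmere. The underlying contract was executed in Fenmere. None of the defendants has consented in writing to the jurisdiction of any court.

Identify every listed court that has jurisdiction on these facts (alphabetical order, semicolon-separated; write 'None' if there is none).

The Superior Court of Yarstead:
  (a) The contract was executed in Fenmere, not Yarstead. Not met.
  (b) The amount in controversy is $79,000, within the USD 500,000 ceiling, so this disjunct is met. Satisfied.
  (c) The amount in controversy is 79,000 dollars, which meets the 15,000 dollars floor — that alternative is enough. Met.
  → No jurisdiction.
The Superior Court of Tarport:
  (a) The claim is a consumer claim, not a contract claim, so this disjunct is met. Condition met.
  (b) The plaintiff resides in Galmere, which is not Tarport. Condition met.
  (c) The amount in controversy is $79,000, within the USD 250,000 ceiling. Met.
  (d) The amount in controversy is USD 79,000, which meets the 5,000 dollars floor. Condition met.
  → All conditions met; jurisdiction exists.
The Provincial Court of Yarstead:
  (a) No party resides in Yarstead; the claim is a consumer claim, not a contract claim; the claim does not concern real property — none of the alternatives is met. Not satisfied.
  (b) The amount in controversy is 79,000 dollars, within the $150,000 ceiling. Met.
  (c) The operative events occurred in Fenmere, not Yarstead. Condition not met.
  → No jurisdiction.

the Superior Court of Tarport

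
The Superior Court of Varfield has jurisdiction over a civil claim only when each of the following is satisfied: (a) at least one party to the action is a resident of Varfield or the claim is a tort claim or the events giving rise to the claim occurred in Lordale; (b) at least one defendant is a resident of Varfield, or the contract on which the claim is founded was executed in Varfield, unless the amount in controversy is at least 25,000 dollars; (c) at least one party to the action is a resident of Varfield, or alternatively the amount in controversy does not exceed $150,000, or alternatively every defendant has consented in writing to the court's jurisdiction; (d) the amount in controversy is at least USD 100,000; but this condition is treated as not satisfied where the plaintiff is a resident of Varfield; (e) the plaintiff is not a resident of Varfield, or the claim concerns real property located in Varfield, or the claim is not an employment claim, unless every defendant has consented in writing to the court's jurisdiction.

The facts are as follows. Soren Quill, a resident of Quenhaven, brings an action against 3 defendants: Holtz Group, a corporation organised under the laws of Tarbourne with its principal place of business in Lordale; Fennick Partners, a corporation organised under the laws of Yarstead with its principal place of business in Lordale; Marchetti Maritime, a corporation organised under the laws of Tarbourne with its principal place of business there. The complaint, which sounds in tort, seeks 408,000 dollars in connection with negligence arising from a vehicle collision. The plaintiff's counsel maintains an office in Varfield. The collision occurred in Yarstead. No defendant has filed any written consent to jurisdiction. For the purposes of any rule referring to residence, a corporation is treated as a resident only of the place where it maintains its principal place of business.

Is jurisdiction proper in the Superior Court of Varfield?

The Superior Court of Varfield:
  (a) The claim is a tort claim, so this disjunct is met. Condition met.
  (b) No defendant resides in Varfield (they reside in Lordale, Lordale, Tarbourne); no contract (and hence no place of execution) is alleged — none of the alternatives is met. But the amount in controversy is $408,000, which meets the 25,000 dollars floor, and the 'unless' clause therefore excuses the requirement. Met.
  (c) No party resides in Varfield; the amount in controversy is $408,000, above the 150,000 dollars ceiling; no such written consent has been filed — no alternative holds. Condition not met.
  (d) The amount in controversy is 408,000 dollars, which meets the 100,000 dollars floor. And the carve-out is inapplicable — the plaintiff resides in Quenhaven, not Varfield. Condition met.
  (e) The plaintiff resides in Quenhaven, which is not Varfield, so this disjunct is met. Met.
  → At least one condition fails; no jurisdiction.

No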